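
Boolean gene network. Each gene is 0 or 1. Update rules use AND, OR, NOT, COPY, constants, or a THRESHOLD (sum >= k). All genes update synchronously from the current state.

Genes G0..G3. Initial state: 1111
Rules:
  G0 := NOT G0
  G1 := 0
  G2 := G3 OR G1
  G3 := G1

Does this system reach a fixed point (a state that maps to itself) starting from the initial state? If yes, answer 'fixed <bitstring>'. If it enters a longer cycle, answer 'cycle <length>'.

Step 0: 1111
Step 1: G0=NOT G0=NOT 1=0 G1=0(const) G2=G3|G1=1|1=1 G3=G1=1 -> 0011
Step 2: G0=NOT G0=NOT 0=1 G1=0(const) G2=G3|G1=1|0=1 G3=G1=0 -> 1010
Step 3: G0=NOT G0=NOT 1=0 G1=0(const) G2=G3|G1=0|0=0 G3=G1=0 -> 0000
Step 4: G0=NOT G0=NOT 0=1 G1=0(const) G2=G3|G1=0|0=0 G3=G1=0 -> 1000
Step 5: G0=NOT G0=NOT 1=0 G1=0(const) G2=G3|G1=0|0=0 G3=G1=0 -> 0000
Cycle of length 2 starting at step 3 -> no fixed point

Answer: cycle 2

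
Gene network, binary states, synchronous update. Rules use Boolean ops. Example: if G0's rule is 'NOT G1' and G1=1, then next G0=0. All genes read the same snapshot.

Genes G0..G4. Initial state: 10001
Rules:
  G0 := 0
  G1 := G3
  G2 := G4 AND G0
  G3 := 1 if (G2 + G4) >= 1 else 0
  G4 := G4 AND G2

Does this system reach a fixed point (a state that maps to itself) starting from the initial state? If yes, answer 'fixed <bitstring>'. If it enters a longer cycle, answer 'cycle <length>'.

Answer: fixed 00000

Derivation:
Step 0: 10001
Step 1: G0=0(const) G1=G3=0 G2=G4&G0=1&1=1 G3=(0+1>=1)=1 G4=G4&G2=1&0=0 -> 00110
Step 2: G0=0(const) G1=G3=1 G2=G4&G0=0&0=0 G3=(1+0>=1)=1 G4=G4&G2=0&1=0 -> 01010
Step 3: G0=0(const) G1=G3=1 G2=G4&G0=0&0=0 G3=(0+0>=1)=0 G4=G4&G2=0&0=0 -> 01000
Step 4: G0=0(const) G1=G3=0 G2=G4&G0=0&0=0 G3=(0+0>=1)=0 G4=G4&G2=0&0=0 -> 00000
Step 5: G0=0(const) G1=G3=0 G2=G4&G0=0&0=0 G3=(0+0>=1)=0 G4=G4&G2=0&0=0 -> 00000
Fixed point reached at step 4: 00000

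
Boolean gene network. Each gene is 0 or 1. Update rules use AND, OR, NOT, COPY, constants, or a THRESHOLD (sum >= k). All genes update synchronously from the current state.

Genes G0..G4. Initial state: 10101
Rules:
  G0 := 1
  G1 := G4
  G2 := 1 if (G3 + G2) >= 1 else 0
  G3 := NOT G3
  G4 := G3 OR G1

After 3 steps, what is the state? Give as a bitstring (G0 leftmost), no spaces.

Step 1: G0=1(const) G1=G4=1 G2=(0+1>=1)=1 G3=NOT G3=NOT 0=1 G4=G3|G1=0|0=0 -> 11110
Step 2: G0=1(const) G1=G4=0 G2=(1+1>=1)=1 G3=NOT G3=NOT 1=0 G4=G3|G1=1|1=1 -> 10101
Step 3: G0=1(const) G1=G4=1 G2=(0+1>=1)=1 G3=NOT G3=NOT 0=1 G4=G3|G1=0|0=0 -> 11110

11110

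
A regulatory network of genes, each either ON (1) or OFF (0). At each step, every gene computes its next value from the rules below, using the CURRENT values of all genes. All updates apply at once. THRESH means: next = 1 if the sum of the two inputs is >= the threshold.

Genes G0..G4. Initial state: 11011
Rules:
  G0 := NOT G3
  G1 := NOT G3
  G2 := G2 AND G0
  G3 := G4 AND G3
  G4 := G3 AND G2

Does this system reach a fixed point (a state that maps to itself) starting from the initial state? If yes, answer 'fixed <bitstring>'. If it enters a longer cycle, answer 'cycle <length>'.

Step 0: 11011
Step 1: G0=NOT G3=NOT 1=0 G1=NOT G3=NOT 1=0 G2=G2&G0=0&1=0 G3=G4&G3=1&1=1 G4=G3&G2=1&0=0 -> 00010
Step 2: G0=NOT G3=NOT 1=0 G1=NOT G3=NOT 1=0 G2=G2&G0=0&0=0 G3=G4&G3=0&1=0 G4=G3&G2=1&0=0 -> 00000
Step 3: G0=NOT G3=NOT 0=1 G1=NOT G3=NOT 0=1 G2=G2&G0=0&0=0 G3=G4&G3=0&0=0 G4=G3&G2=0&0=0 -> 11000
Step 4: G0=NOT G3=NOT 0=1 G1=NOT G3=NOT 0=1 G2=G2&G0=0&1=0 G3=G4&G3=0&0=0 G4=G3&G2=0&0=0 -> 11000
Fixed point reached at step 3: 11000

Answer: fixed 11000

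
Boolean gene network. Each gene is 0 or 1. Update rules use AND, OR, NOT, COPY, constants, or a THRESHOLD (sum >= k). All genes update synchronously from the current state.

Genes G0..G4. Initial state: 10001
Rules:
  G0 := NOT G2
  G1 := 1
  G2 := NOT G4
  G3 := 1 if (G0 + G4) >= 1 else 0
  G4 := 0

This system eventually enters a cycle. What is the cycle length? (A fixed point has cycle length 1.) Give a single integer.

Answer: 1

Derivation:
Step 0: 10001
Step 1: G0=NOT G2=NOT 0=1 G1=1(const) G2=NOT G4=NOT 1=0 G3=(1+1>=1)=1 G4=0(const) -> 11010
Step 2: G0=NOT G2=NOT 0=1 G1=1(const) G2=NOT G4=NOT 0=1 G3=(1+0>=1)=1 G4=0(const) -> 11110
Step 3: G0=NOT G2=NOT 1=0 G1=1(const) G2=NOT G4=NOT 0=1 G3=(1+0>=1)=1 G4=0(const) -> 01110
Step 4: G0=NOT G2=NOT 1=0 G1=1(const) G2=NOT G4=NOT 0=1 G3=(0+0>=1)=0 G4=0(const) -> 01100
Step 5: G0=NOT G2=NOT 1=0 G1=1(const) G2=NOT G4=NOT 0=1 G3=(0+0>=1)=0 G4=0(const) -> 01100
State from step 5 equals state from step 4 -> cycle length 1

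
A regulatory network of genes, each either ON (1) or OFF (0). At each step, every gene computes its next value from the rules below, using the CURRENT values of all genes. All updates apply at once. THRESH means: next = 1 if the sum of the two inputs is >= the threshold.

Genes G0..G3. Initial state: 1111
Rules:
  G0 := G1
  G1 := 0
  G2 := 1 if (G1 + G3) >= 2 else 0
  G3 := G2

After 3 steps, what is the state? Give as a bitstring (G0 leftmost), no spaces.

Step 1: G0=G1=1 G1=0(const) G2=(1+1>=2)=1 G3=G2=1 -> 1011
Step 2: G0=G1=0 G1=0(const) G2=(0+1>=2)=0 G3=G2=1 -> 0001
Step 3: G0=G1=0 G1=0(const) G2=(0+1>=2)=0 G3=G2=0 -> 0000

0000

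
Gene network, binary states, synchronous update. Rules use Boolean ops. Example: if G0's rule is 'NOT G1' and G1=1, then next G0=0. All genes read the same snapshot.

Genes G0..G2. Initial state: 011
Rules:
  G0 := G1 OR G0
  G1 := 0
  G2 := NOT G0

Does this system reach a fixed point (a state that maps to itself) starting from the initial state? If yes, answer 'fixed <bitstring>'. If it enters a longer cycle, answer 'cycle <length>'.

Step 0: 011
Step 1: G0=G1|G0=1|0=1 G1=0(const) G2=NOT G0=NOT 0=1 -> 101
Step 2: G0=G1|G0=0|1=1 G1=0(const) G2=NOT G0=NOT 1=0 -> 100
Step 3: G0=G1|G0=0|1=1 G1=0(const) G2=NOT G0=NOT 1=0 -> 100
Fixed point reached at step 2: 100

Answer: fixed 100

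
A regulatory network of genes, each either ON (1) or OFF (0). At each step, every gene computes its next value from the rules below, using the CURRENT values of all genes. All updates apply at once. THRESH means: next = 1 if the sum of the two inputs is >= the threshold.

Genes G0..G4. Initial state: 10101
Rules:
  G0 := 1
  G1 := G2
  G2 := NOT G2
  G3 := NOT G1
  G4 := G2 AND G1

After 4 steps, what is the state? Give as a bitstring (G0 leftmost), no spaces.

Step 1: G0=1(const) G1=G2=1 G2=NOT G2=NOT 1=0 G3=NOT G1=NOT 0=1 G4=G2&G1=1&0=0 -> 11010
Step 2: G0=1(const) G1=G2=0 G2=NOT G2=NOT 0=1 G3=NOT G1=NOT 1=0 G4=G2&G1=0&1=0 -> 10100
Step 3: G0=1(const) G1=G2=1 G2=NOT G2=NOT 1=0 G3=NOT G1=NOT 0=1 G4=G2&G1=1&0=0 -> 11010
Step 4: G0=1(const) G1=G2=0 G2=NOT G2=NOT 0=1 G3=NOT G1=NOT 1=0 G4=G2&G1=0&1=0 -> 10100

10100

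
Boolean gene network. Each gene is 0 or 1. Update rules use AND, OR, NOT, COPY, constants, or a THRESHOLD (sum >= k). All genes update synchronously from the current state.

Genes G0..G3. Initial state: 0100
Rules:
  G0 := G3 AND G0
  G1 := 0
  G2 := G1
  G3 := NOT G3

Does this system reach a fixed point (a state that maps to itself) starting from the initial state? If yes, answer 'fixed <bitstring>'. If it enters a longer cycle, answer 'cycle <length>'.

Step 0: 0100
Step 1: G0=G3&G0=0&0=0 G1=0(const) G2=G1=1 G3=NOT G3=NOT 0=1 -> 0011
Step 2: G0=G3&G0=1&0=0 G1=0(const) G2=G1=0 G3=NOT G3=NOT 1=0 -> 0000
Step 3: G0=G3&G0=0&0=0 G1=0(const) G2=G1=0 G3=NOT G3=NOT 0=1 -> 0001
Step 4: G0=G3&G0=1&0=0 G1=0(const) G2=G1=0 G3=NOT G3=NOT 1=0 -> 0000
Cycle of length 2 starting at step 2 -> no fixed point

Answer: cycle 2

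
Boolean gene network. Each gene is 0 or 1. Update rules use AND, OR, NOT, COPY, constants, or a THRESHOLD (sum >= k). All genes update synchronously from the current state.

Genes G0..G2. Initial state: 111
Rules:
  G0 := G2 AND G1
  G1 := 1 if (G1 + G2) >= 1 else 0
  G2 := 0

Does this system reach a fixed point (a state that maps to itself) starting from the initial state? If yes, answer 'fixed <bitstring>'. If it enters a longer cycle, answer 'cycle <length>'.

Step 0: 111
Step 1: G0=G2&G1=1&1=1 G1=(1+1>=1)=1 G2=0(const) -> 110
Step 2: G0=G2&G1=0&1=0 G1=(1+0>=1)=1 G2=0(const) -> 010
Step 3: G0=G2&G1=0&1=0 G1=(1+0>=1)=1 G2=0(const) -> 010
Fixed point reached at step 2: 010

Answer: fixed 010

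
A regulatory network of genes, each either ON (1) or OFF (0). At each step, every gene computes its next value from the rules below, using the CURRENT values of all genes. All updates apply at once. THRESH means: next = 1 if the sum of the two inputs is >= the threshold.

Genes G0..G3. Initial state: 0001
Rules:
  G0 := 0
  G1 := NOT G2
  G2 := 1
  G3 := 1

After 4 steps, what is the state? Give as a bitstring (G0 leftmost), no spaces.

Step 1: G0=0(const) G1=NOT G2=NOT 0=1 G2=1(const) G3=1(const) -> 0111
Step 2: G0=0(const) G1=NOT G2=NOT 1=0 G2=1(const) G3=1(const) -> 0011
Step 3: G0=0(const) G1=NOT G2=NOT 1=0 G2=1(const) G3=1(const) -> 0011
Step 4: G0=0(const) G1=NOT G2=NOT 1=0 G2=1(const) G3=1(const) -> 0011

0011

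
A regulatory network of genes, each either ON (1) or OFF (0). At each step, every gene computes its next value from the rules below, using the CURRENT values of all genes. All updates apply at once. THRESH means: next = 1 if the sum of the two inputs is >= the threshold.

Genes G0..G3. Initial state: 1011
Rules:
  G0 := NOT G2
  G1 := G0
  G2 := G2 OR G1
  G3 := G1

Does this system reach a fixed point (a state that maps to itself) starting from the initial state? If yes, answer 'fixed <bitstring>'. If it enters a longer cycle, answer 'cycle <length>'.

Answer: fixed 0010

Derivation:
Step 0: 1011
Step 1: G0=NOT G2=NOT 1=0 G1=G0=1 G2=G2|G1=1|0=1 G3=G1=0 -> 0110
Step 2: G0=NOT G2=NOT 1=0 G1=G0=0 G2=G2|G1=1|1=1 G3=G1=1 -> 0011
Step 3: G0=NOT G2=NOT 1=0 G1=G0=0 G2=G2|G1=1|0=1 G3=G1=0 -> 0010
Step 4: G0=NOT G2=NOT 1=0 G1=G0=0 G2=G2|G1=1|0=1 G3=G1=0 -> 0010
Fixed point reached at step 3: 0010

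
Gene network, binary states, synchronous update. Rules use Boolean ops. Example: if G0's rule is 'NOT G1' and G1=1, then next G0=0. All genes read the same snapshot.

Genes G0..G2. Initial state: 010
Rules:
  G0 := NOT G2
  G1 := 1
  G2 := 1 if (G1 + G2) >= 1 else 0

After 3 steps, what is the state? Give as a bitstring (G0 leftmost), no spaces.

Step 1: G0=NOT G2=NOT 0=1 G1=1(const) G2=(1+0>=1)=1 -> 111
Step 2: G0=NOT G2=NOT 1=0 G1=1(const) G2=(1+1>=1)=1 -> 011
Step 3: G0=NOT G2=NOT 1=0 G1=1(const) G2=(1+1>=1)=1 -> 011

011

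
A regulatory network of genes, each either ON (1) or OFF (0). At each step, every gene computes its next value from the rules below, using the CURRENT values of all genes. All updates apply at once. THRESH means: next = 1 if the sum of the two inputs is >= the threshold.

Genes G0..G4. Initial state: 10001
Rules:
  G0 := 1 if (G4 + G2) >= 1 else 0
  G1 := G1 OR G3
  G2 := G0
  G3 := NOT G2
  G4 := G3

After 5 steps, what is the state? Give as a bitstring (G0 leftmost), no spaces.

Step 1: G0=(1+0>=1)=1 G1=G1|G3=0|0=0 G2=G0=1 G3=NOT G2=NOT 0=1 G4=G3=0 -> 10110
Step 2: G0=(0+1>=1)=1 G1=G1|G3=0|1=1 G2=G0=1 G3=NOT G2=NOT 1=0 G4=G3=1 -> 11101
Step 3: G0=(1+1>=1)=1 G1=G1|G3=1|0=1 G2=G0=1 G3=NOT G2=NOT 1=0 G4=G3=0 -> 11100
Step 4: G0=(0+1>=1)=1 G1=G1|G3=1|0=1 G2=G0=1 G3=NOT G2=NOT 1=0 G4=G3=0 -> 11100
Step 5: G0=(0+1>=1)=1 G1=G1|G3=1|0=1 G2=G0=1 G3=NOT G2=NOT 1=0 G4=G3=0 -> 11100

11100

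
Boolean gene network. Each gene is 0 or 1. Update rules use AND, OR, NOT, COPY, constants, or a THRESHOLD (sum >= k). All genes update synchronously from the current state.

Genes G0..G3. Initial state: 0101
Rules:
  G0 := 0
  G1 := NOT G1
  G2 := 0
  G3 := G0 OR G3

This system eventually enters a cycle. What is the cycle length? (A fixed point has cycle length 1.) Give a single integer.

Answer: 2

Derivation:
Step 0: 0101
Step 1: G0=0(const) G1=NOT G1=NOT 1=0 G2=0(const) G3=G0|G3=0|1=1 -> 0001
Step 2: G0=0(const) G1=NOT G1=NOT 0=1 G2=0(const) G3=G0|G3=0|1=1 -> 0101
State from step 2 equals state from step 0 -> cycle length 2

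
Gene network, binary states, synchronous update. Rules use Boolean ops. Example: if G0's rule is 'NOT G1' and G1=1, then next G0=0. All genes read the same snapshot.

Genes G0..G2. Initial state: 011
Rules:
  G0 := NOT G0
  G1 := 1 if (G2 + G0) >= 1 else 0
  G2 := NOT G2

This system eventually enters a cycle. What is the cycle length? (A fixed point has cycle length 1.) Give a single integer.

Step 0: 011
Step 1: G0=NOT G0=NOT 0=1 G1=(1+0>=1)=1 G2=NOT G2=NOT 1=0 -> 110
Step 2: G0=NOT G0=NOT 1=0 G1=(0+1>=1)=1 G2=NOT G2=NOT 0=1 -> 011
State from step 2 equals state from step 0 -> cycle length 2

Answer: 2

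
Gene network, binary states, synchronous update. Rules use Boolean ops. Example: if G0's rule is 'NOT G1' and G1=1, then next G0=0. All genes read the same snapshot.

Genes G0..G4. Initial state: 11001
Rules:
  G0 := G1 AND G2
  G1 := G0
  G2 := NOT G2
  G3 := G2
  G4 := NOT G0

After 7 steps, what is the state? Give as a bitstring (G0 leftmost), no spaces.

Step 1: G0=G1&G2=1&0=0 G1=G0=1 G2=NOT G2=NOT 0=1 G3=G2=0 G4=NOT G0=NOT 1=0 -> 01100
Step 2: G0=G1&G2=1&1=1 G1=G0=0 G2=NOT G2=NOT 1=0 G3=G2=1 G4=NOT G0=NOT 0=1 -> 10011
Step 3: G0=G1&G2=0&0=0 G1=G0=1 G2=NOT G2=NOT 0=1 G3=G2=0 G4=NOT G0=NOT 1=0 -> 01100
Step 4: G0=G1&G2=1&1=1 G1=G0=0 G2=NOT G2=NOT 1=0 G3=G2=1 G4=NOT G0=NOT 0=1 -> 10011
Step 5: G0=G1&G2=0&0=0 G1=G0=1 G2=NOT G2=NOT 0=1 G3=G2=0 G4=NOT G0=NOT 1=0 -> 01100
Step 6: G0=G1&G2=1&1=1 G1=G0=0 G2=NOT G2=NOT 1=0 G3=G2=1 G4=NOT G0=NOT 0=1 -> 10011
Step 7: G0=G1&G2=0&0=0 G1=G0=1 G2=NOT G2=NOT 0=1 G3=G2=0 G4=NOT G0=NOT 1=0 -> 01100

01100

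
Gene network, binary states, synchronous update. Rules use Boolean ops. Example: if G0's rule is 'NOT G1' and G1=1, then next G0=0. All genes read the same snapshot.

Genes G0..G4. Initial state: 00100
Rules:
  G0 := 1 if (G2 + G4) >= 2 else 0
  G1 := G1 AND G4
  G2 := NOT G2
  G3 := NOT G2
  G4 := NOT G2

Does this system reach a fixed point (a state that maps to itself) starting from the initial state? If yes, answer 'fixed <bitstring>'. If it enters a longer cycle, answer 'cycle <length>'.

Answer: cycle 2

Derivation:
Step 0: 00100
Step 1: G0=(1+0>=2)=0 G1=G1&G4=0&0=0 G2=NOT G2=NOT 1=0 G3=NOT G2=NOT 1=0 G4=NOT G2=NOT 1=0 -> 00000
Step 2: G0=(0+0>=2)=0 G1=G1&G4=0&0=0 G2=NOT G2=NOT 0=1 G3=NOT G2=NOT 0=1 G4=NOT G2=NOT 0=1 -> 00111
Step 3: G0=(1+1>=2)=1 G1=G1&G4=0&1=0 G2=NOT G2=NOT 1=0 G3=NOT G2=NOT 1=0 G4=NOT G2=NOT 1=0 -> 10000
Step 4: G0=(0+0>=2)=0 G1=G1&G4=0&0=0 G2=NOT G2=NOT 0=1 G3=NOT G2=NOT 0=1 G4=NOT G2=NOT 0=1 -> 00111
Cycle of length 2 starting at step 2 -> no fixed point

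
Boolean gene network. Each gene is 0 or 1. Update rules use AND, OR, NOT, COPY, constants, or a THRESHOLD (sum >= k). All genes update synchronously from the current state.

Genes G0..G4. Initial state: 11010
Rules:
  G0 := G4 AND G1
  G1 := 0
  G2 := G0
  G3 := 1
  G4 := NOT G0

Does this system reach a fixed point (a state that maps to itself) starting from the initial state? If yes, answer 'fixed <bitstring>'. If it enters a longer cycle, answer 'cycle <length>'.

Step 0: 11010
Step 1: G0=G4&G1=0&1=0 G1=0(const) G2=G0=1 G3=1(const) G4=NOT G0=NOT 1=0 -> 00110
Step 2: G0=G4&G1=0&0=0 G1=0(const) G2=G0=0 G3=1(const) G4=NOT G0=NOT 0=1 -> 00011
Step 3: G0=G4&G1=1&0=0 G1=0(const) G2=G0=0 G3=1(const) G4=NOT G0=NOT 0=1 -> 00011
Fixed point reached at step 2: 00011

Answer: fixed 00011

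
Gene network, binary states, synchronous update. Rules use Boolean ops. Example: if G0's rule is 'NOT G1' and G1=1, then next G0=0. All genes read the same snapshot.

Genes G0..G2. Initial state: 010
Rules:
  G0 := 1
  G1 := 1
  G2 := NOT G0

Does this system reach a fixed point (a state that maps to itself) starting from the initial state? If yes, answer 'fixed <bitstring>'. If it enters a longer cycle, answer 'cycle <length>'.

Step 0: 010
Step 1: G0=1(const) G1=1(const) G2=NOT G0=NOT 0=1 -> 111
Step 2: G0=1(const) G1=1(const) G2=NOT G0=NOT 1=0 -> 110
Step 3: G0=1(const) G1=1(const) G2=NOT G0=NOT 1=0 -> 110
Fixed point reached at step 2: 110

Answer: fixed 110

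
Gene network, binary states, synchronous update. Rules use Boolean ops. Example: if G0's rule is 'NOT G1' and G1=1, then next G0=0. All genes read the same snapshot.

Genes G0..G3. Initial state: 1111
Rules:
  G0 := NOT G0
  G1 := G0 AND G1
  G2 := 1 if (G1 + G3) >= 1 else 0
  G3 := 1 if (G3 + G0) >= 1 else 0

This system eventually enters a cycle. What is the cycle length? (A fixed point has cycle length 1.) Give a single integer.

Answer: 2

Derivation:
Step 0: 1111
Step 1: G0=NOT G0=NOT 1=0 G1=G0&G1=1&1=1 G2=(1+1>=1)=1 G3=(1+1>=1)=1 -> 0111
Step 2: G0=NOT G0=NOT 0=1 G1=G0&G1=0&1=0 G2=(1+1>=1)=1 G3=(1+0>=1)=1 -> 1011
Step 3: G0=NOT G0=NOT 1=0 G1=G0&G1=1&0=0 G2=(0+1>=1)=1 G3=(1+1>=1)=1 -> 0011
Step 4: G0=NOT G0=NOT 0=1 G1=G0&G1=0&0=0 G2=(0+1>=1)=1 G3=(1+0>=1)=1 -> 1011
State from step 4 equals state from step 2 -> cycle length 2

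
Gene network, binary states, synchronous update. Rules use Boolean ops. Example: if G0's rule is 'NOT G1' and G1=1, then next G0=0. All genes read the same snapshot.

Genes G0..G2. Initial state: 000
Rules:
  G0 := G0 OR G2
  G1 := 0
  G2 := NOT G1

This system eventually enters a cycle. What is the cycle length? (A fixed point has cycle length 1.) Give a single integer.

Answer: 1

Derivation:
Step 0: 000
Step 1: G0=G0|G2=0|0=0 G1=0(const) G2=NOT G1=NOT 0=1 -> 001
Step 2: G0=G0|G2=0|1=1 G1=0(const) G2=NOT G1=NOT 0=1 -> 101
Step 3: G0=G0|G2=1|1=1 G1=0(const) G2=NOT G1=NOT 0=1 -> 101
State from step 3 equals state from step 2 -> cycle length 1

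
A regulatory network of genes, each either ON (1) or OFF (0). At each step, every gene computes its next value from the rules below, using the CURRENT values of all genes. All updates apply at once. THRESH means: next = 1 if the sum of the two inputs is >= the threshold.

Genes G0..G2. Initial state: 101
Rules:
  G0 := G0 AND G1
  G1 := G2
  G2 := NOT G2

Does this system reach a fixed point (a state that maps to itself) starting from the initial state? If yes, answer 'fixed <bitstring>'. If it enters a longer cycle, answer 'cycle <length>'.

Answer: cycle 2

Derivation:
Step 0: 101
Step 1: G0=G0&G1=1&0=0 G1=G2=1 G2=NOT G2=NOT 1=0 -> 010
Step 2: G0=G0&G1=0&1=0 G1=G2=0 G2=NOT G2=NOT 0=1 -> 001
Step 3: G0=G0&G1=0&0=0 G1=G2=1 G2=NOT G2=NOT 1=0 -> 010
Cycle of length 2 starting at step 1 -> no fixed point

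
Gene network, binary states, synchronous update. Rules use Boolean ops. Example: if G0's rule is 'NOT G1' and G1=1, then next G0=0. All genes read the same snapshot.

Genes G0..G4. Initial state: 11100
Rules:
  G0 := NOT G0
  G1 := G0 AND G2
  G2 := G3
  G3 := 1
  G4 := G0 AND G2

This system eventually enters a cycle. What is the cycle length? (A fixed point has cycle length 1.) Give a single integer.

Answer: 2

Derivation:
Step 0: 11100
Step 1: G0=NOT G0=NOT 1=0 G1=G0&G2=1&1=1 G2=G3=0 G3=1(const) G4=G0&G2=1&1=1 -> 01011
Step 2: G0=NOT G0=NOT 0=1 G1=G0&G2=0&0=0 G2=G3=1 G3=1(const) G4=G0&G2=0&0=0 -> 10110
Step 3: G0=NOT G0=NOT 1=0 G1=G0&G2=1&1=1 G2=G3=1 G3=1(const) G4=G0&G2=1&1=1 -> 01111
Step 4: G0=NOT G0=NOT 0=1 G1=G0&G2=0&1=0 G2=G3=1 G3=1(const) G4=G0&G2=0&1=0 -> 10110
State from step 4 equals state from step 2 -> cycle length 2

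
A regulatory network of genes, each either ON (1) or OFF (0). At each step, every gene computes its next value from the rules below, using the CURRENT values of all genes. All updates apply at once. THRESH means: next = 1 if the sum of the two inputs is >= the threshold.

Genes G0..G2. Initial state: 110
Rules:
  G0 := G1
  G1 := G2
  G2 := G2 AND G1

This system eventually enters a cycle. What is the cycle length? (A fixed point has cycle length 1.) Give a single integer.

Step 0: 110
Step 1: G0=G1=1 G1=G2=0 G2=G2&G1=0&1=0 -> 100
Step 2: G0=G1=0 G1=G2=0 G2=G2&G1=0&0=0 -> 000
Step 3: G0=G1=0 G1=G2=0 G2=G2&G1=0&0=0 -> 000
State from step 3 equals state from step 2 -> cycle length 1

Answer: 1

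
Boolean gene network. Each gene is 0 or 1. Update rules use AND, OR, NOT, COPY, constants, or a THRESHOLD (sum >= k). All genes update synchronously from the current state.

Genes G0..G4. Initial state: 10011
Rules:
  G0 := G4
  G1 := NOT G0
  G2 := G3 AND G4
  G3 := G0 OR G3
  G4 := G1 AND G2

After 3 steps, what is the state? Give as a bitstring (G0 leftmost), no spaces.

Step 1: G0=G4=1 G1=NOT G0=NOT 1=0 G2=G3&G4=1&1=1 G3=G0|G3=1|1=1 G4=G1&G2=0&0=0 -> 10110
Step 2: G0=G4=0 G1=NOT G0=NOT 1=0 G2=G3&G4=1&0=0 G3=G0|G3=1|1=1 G4=G1&G2=0&1=0 -> 00010
Step 3: G0=G4=0 G1=NOT G0=NOT 0=1 G2=G3&G4=1&0=0 G3=G0|G3=0|1=1 G4=G1&G2=0&0=0 -> 01010

01010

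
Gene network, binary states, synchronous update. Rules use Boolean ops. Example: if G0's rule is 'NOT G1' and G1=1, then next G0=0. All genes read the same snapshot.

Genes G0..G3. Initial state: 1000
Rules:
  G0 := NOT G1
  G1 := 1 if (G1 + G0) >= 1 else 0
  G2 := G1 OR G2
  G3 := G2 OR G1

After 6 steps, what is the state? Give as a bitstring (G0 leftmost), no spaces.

Step 1: G0=NOT G1=NOT 0=1 G1=(0+1>=1)=1 G2=G1|G2=0|0=0 G3=G2|G1=0|0=0 -> 1100
Step 2: G0=NOT G1=NOT 1=0 G1=(1+1>=1)=1 G2=G1|G2=1|0=1 G3=G2|G1=0|1=1 -> 0111
Step 3: G0=NOT G1=NOT 1=0 G1=(1+0>=1)=1 G2=G1|G2=1|1=1 G3=G2|G1=1|1=1 -> 0111
Step 4: G0=NOT G1=NOT 1=0 G1=(1+0>=1)=1 G2=G1|G2=1|1=1 G3=G2|G1=1|1=1 -> 0111
Step 5: G0=NOT G1=NOT 1=0 G1=(1+0>=1)=1 G2=G1|G2=1|1=1 G3=G2|G1=1|1=1 -> 0111
Step 6: G0=NOT G1=NOT 1=0 G1=(1+0>=1)=1 G2=G1|G2=1|1=1 G3=G2|G1=1|1=1 -> 0111

0111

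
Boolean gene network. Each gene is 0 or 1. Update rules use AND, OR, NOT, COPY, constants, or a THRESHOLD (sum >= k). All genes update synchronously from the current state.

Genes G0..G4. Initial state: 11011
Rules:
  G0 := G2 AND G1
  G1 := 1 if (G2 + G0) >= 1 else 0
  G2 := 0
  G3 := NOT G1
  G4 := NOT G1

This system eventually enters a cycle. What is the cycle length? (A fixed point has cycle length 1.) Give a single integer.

Answer: 1

Derivation:
Step 0: 11011
Step 1: G0=G2&G1=0&1=0 G1=(0+1>=1)=1 G2=0(const) G3=NOT G1=NOT 1=0 G4=NOT G1=NOT 1=0 -> 01000
Step 2: G0=G2&G1=0&1=0 G1=(0+0>=1)=0 G2=0(const) G3=NOT G1=NOT 1=0 G4=NOT G1=NOT 1=0 -> 00000
Step 3: G0=G2&G1=0&0=0 G1=(0+0>=1)=0 G2=0(const) G3=NOT G1=NOT 0=1 G4=NOT G1=NOT 0=1 -> 00011
Step 4: G0=G2&G1=0&0=0 G1=(0+0>=1)=0 G2=0(const) G3=NOT G1=NOT 0=1 G4=NOT G1=NOT 0=1 -> 00011
State from step 4 equals state from step 3 -> cycle length 1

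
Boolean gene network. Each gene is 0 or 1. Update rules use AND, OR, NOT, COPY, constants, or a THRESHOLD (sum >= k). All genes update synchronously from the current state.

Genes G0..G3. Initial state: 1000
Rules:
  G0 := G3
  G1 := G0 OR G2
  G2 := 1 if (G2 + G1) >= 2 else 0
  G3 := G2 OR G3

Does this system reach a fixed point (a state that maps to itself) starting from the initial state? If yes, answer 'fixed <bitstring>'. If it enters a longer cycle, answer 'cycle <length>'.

Step 0: 1000
Step 1: G0=G3=0 G1=G0|G2=1|0=1 G2=(0+0>=2)=0 G3=G2|G3=0|0=0 -> 0100
Step 2: G0=G3=0 G1=G0|G2=0|0=0 G2=(0+1>=2)=0 G3=G2|G3=0|0=0 -> 0000
Step 3: G0=G3=0 G1=G0|G2=0|0=0 G2=(0+0>=2)=0 G3=G2|G3=0|0=0 -> 0000
Fixed point reached at step 2: 0000

Answer: fixed 0000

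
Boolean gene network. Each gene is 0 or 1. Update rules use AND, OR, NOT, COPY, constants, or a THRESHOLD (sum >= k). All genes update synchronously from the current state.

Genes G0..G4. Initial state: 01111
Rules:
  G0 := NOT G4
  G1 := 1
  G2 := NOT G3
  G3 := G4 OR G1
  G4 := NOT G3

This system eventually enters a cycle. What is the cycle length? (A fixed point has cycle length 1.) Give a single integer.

Step 0: 01111
Step 1: G0=NOT G4=NOT 1=0 G1=1(const) G2=NOT G3=NOT 1=0 G3=G4|G1=1|1=1 G4=NOT G3=NOT 1=0 -> 01010
Step 2: G0=NOT G4=NOT 0=1 G1=1(const) G2=NOT G3=NOT 1=0 G3=G4|G1=0|1=1 G4=NOT G3=NOT 1=0 -> 11010
Step 3: G0=NOT G4=NOT 0=1 G1=1(const) G2=NOT G3=NOT 1=0 G3=G4|G1=0|1=1 G4=NOT G3=NOT 1=0 -> 11010
State from step 3 equals state from step 2 -> cycle length 1

Answer: 1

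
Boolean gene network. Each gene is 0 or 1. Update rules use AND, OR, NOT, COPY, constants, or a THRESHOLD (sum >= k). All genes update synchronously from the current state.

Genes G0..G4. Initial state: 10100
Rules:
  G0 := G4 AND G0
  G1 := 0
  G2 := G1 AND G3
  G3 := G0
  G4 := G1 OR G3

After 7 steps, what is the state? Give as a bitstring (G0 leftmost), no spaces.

Step 1: G0=G4&G0=0&1=0 G1=0(const) G2=G1&G3=0&0=0 G3=G0=1 G4=G1|G3=0|0=0 -> 00010
Step 2: G0=G4&G0=0&0=0 G1=0(const) G2=G1&G3=0&1=0 G3=G0=0 G4=G1|G3=0|1=1 -> 00001
Step 3: G0=G4&G0=1&0=0 G1=0(const) G2=G1&G3=0&0=0 G3=G0=0 G4=G1|G3=0|0=0 -> 00000
Step 4: G0=G4&G0=0&0=0 G1=0(const) G2=G1&G3=0&0=0 G3=G0=0 G4=G1|G3=0|0=0 -> 00000
Step 5: G0=G4&G0=0&0=0 G1=0(const) G2=G1&G3=0&0=0 G3=G0=0 G4=G1|G3=0|0=0 -> 00000
Step 6: G0=G4&G0=0&0=0 G1=0(const) G2=G1&G3=0&0=0 G3=G0=0 G4=G1|G3=0|0=0 -> 00000
Step 7: G0=G4&G0=0&0=0 G1=0(const) G2=G1&G3=0&0=0 G3=G0=0 G4=G1|G3=0|0=0 -> 00000

00000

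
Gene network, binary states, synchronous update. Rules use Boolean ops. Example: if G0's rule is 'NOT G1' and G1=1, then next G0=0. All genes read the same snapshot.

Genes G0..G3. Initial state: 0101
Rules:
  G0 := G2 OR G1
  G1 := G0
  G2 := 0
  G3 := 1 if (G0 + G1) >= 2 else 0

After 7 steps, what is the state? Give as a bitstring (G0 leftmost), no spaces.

Step 1: G0=G2|G1=0|1=1 G1=G0=0 G2=0(const) G3=(0+1>=2)=0 -> 1000
Step 2: G0=G2|G1=0|0=0 G1=G0=1 G2=0(const) G3=(1+0>=2)=0 -> 0100
Step 3: G0=G2|G1=0|1=1 G1=G0=0 G2=0(const) G3=(0+1>=2)=0 -> 1000
Step 4: G0=G2|G1=0|0=0 G1=G0=1 G2=0(const) G3=(1+0>=2)=0 -> 0100
Step 5: G0=G2|G1=0|1=1 G1=G0=0 G2=0(const) G3=(0+1>=2)=0 -> 1000
Step 6: G0=G2|G1=0|0=0 G1=G0=1 G2=0(const) G3=(1+0>=2)=0 -> 0100
Step 7: G0=G2|G1=0|1=1 G1=G0=0 G2=0(const) G3=(0+1>=2)=0 -> 1000

1000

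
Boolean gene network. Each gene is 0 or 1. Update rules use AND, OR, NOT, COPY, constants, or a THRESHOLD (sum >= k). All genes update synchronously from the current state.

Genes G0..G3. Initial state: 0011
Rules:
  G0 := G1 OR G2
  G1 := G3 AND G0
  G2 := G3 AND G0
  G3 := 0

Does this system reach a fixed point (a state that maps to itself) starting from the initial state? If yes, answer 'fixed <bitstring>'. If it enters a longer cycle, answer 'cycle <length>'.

Step 0: 0011
Step 1: G0=G1|G2=0|1=1 G1=G3&G0=1&0=0 G2=G3&G0=1&0=0 G3=0(const) -> 1000
Step 2: G0=G1|G2=0|0=0 G1=G3&G0=0&1=0 G2=G3&G0=0&1=0 G3=0(const) -> 0000
Step 3: G0=G1|G2=0|0=0 G1=G3&G0=0&0=0 G2=G3&G0=0&0=0 G3=0(const) -> 0000
Fixed point reached at step 2: 0000

Answer: fixed 0000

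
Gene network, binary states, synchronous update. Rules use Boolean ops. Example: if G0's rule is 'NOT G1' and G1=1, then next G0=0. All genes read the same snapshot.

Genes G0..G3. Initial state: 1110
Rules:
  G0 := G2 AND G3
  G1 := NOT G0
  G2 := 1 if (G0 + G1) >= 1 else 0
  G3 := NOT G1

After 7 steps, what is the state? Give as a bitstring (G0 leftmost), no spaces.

Step 1: G0=G2&G3=1&0=0 G1=NOT G0=NOT 1=0 G2=(1+1>=1)=1 G3=NOT G1=NOT 1=0 -> 0010
Step 2: G0=G2&G3=1&0=0 G1=NOT G0=NOT 0=1 G2=(0+0>=1)=0 G3=NOT G1=NOT 0=1 -> 0101
Step 3: G0=G2&G3=0&1=0 G1=NOT G0=NOT 0=1 G2=(0+1>=1)=1 G3=NOT G1=NOT 1=0 -> 0110
Step 4: G0=G2&G3=1&0=0 G1=NOT G0=NOT 0=1 G2=(0+1>=1)=1 G3=NOT G1=NOT 1=0 -> 0110
Step 5: G0=G2&G3=1&0=0 G1=NOT G0=NOT 0=1 G2=(0+1>=1)=1 G3=NOT G1=NOT 1=0 -> 0110
Step 6: G0=G2&G3=1&0=0 G1=NOT G0=NOT 0=1 G2=(0+1>=1)=1 G3=NOT G1=NOT 1=0 -> 0110
Step 7: G0=G2&G3=1&0=0 G1=NOT G0=NOT 0=1 G2=(0+1>=1)=1 G3=NOT G1=NOT 1=0 -> 0110

0110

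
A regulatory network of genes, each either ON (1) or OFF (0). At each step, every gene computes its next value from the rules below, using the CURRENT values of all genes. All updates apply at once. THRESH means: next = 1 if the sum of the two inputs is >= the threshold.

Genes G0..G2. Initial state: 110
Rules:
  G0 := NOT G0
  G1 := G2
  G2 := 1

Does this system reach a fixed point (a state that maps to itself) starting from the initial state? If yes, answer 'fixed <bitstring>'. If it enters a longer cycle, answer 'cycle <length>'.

Answer: cycle 2

Derivation:
Step 0: 110
Step 1: G0=NOT G0=NOT 1=0 G1=G2=0 G2=1(const) -> 001
Step 2: G0=NOT G0=NOT 0=1 G1=G2=1 G2=1(const) -> 111
Step 3: G0=NOT G0=NOT 1=0 G1=G2=1 G2=1(const) -> 011
Step 4: G0=NOT G0=NOT 0=1 G1=G2=1 G2=1(const) -> 111
Cycle of length 2 starting at step 2 -> no fixed point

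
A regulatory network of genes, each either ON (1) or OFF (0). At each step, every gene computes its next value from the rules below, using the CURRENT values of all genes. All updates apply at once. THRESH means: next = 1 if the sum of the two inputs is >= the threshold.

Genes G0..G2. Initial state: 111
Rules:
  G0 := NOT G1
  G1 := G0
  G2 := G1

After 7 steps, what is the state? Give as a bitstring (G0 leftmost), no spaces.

Step 1: G0=NOT G1=NOT 1=0 G1=G0=1 G2=G1=1 -> 011
Step 2: G0=NOT G1=NOT 1=0 G1=G0=0 G2=G1=1 -> 001
Step 3: G0=NOT G1=NOT 0=1 G1=G0=0 G2=G1=0 -> 100
Step 4: G0=NOT G1=NOT 0=1 G1=G0=1 G2=G1=0 -> 110
Step 5: G0=NOT G1=NOT 1=0 G1=G0=1 G2=G1=1 -> 011
Step 6: G0=NOT G1=NOT 1=0 G1=G0=0 G2=G1=1 -> 001
Step 7: G0=NOT G1=NOT 0=1 G1=G0=0 G2=G1=0 -> 100

100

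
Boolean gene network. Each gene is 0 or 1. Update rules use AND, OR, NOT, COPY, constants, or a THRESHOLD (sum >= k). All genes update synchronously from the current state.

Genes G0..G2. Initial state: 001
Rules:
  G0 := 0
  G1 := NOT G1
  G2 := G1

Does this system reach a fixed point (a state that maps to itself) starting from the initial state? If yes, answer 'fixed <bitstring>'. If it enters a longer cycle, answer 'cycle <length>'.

Answer: cycle 2

Derivation:
Step 0: 001
Step 1: G0=0(const) G1=NOT G1=NOT 0=1 G2=G1=0 -> 010
Step 2: G0=0(const) G1=NOT G1=NOT 1=0 G2=G1=1 -> 001
Cycle of length 2 starting at step 0 -> no fixed point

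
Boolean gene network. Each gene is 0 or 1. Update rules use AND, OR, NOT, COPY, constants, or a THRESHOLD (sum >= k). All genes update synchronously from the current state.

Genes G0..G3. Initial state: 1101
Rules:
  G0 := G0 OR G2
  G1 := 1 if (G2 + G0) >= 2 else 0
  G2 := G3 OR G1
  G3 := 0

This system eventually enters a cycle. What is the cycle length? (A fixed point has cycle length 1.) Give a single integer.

Answer: 2

Derivation:
Step 0: 1101
Step 1: G0=G0|G2=1|0=1 G1=(0+1>=2)=0 G2=G3|G1=1|1=1 G3=0(const) -> 1010
Step 2: G0=G0|G2=1|1=1 G1=(1+1>=2)=1 G2=G3|G1=0|0=0 G3=0(const) -> 1100
Step 3: G0=G0|G2=1|0=1 G1=(0+1>=2)=0 G2=G3|G1=0|1=1 G3=0(const) -> 1010
State from step 3 equals state from step 1 -> cycle length 2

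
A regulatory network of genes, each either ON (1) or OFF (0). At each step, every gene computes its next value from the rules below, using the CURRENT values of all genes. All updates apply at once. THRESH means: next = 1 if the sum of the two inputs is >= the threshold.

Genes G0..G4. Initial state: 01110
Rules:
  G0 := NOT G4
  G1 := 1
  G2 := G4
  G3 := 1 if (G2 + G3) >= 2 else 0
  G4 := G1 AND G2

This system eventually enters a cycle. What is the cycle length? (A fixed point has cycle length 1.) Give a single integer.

Step 0: 01110
Step 1: G0=NOT G4=NOT 0=1 G1=1(const) G2=G4=0 G3=(1+1>=2)=1 G4=G1&G2=1&1=1 -> 11011
Step 2: G0=NOT G4=NOT 1=0 G1=1(const) G2=G4=1 G3=(0+1>=2)=0 G4=G1&G2=1&0=0 -> 01100
Step 3: G0=NOT G4=NOT 0=1 G1=1(const) G2=G4=0 G3=(1+0>=2)=0 G4=G1&G2=1&1=1 -> 11001
Step 4: G0=NOT G4=NOT 1=0 G1=1(const) G2=G4=1 G3=(0+0>=2)=0 G4=G1&G2=1&0=0 -> 01100
State from step 4 equals state from step 2 -> cycle length 2

Answer: 2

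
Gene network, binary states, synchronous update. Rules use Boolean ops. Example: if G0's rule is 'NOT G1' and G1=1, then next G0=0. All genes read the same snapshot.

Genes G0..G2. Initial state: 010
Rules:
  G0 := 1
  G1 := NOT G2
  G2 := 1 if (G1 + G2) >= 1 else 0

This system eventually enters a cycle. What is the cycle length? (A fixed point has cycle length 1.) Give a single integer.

Answer: 1

Derivation:
Step 0: 010
Step 1: G0=1(const) G1=NOT G2=NOT 0=1 G2=(1+0>=1)=1 -> 111
Step 2: G0=1(const) G1=NOT G2=NOT 1=0 G2=(1+1>=1)=1 -> 101
Step 3: G0=1(const) G1=NOT G2=NOT 1=0 G2=(0+1>=1)=1 -> 101
State from step 3 equals state from step 2 -> cycle length 1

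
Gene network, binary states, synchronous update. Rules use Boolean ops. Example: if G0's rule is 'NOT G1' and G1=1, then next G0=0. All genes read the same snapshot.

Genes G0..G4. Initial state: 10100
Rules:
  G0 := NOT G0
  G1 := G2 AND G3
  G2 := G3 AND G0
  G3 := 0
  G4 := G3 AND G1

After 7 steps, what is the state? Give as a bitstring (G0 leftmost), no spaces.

Step 1: G0=NOT G0=NOT 1=0 G1=G2&G3=1&0=0 G2=G3&G0=0&1=0 G3=0(const) G4=G3&G1=0&0=0 -> 00000
Step 2: G0=NOT G0=NOT 0=1 G1=G2&G3=0&0=0 G2=G3&G0=0&0=0 G3=0(const) G4=G3&G1=0&0=0 -> 10000
Step 3: G0=NOT G0=NOT 1=0 G1=G2&G3=0&0=0 G2=G3&G0=0&1=0 G3=0(const) G4=G3&G1=0&0=0 -> 00000
Step 4: G0=NOT G0=NOT 0=1 G1=G2&G3=0&0=0 G2=G3&G0=0&0=0 G3=0(const) G4=G3&G1=0&0=0 -> 10000
Step 5: G0=NOT G0=NOT 1=0 G1=G2&G3=0&0=0 G2=G3&G0=0&1=0 G3=0(const) G4=G3&G1=0&0=0 -> 00000
Step 6: G0=NOT G0=NOT 0=1 G1=G2&G3=0&0=0 G2=G3&G0=0&0=0 G3=0(const) G4=G3&G1=0&0=0 -> 10000
Step 7: G0=NOT G0=NOT 1=0 G1=G2&G3=0&0=0 G2=G3&G0=0&1=0 G3=0(const) G4=G3&G1=0&0=0 -> 00000

00000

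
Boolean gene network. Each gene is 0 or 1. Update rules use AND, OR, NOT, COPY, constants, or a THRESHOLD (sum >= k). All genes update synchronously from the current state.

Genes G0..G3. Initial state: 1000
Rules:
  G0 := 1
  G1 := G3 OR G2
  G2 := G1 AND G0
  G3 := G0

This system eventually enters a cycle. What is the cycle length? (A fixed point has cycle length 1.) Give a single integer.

Answer: 1

Derivation:
Step 0: 1000
Step 1: G0=1(const) G1=G3|G2=0|0=0 G2=G1&G0=0&1=0 G3=G0=1 -> 1001
Step 2: G0=1(const) G1=G3|G2=1|0=1 G2=G1&G0=0&1=0 G3=G0=1 -> 1101
Step 3: G0=1(const) G1=G3|G2=1|0=1 G2=G1&G0=1&1=1 G3=G0=1 -> 1111
Step 4: G0=1(const) G1=G3|G2=1|1=1 G2=G1&G0=1&1=1 G3=G0=1 -> 1111
State from step 4 equals state from step 3 -> cycle length 1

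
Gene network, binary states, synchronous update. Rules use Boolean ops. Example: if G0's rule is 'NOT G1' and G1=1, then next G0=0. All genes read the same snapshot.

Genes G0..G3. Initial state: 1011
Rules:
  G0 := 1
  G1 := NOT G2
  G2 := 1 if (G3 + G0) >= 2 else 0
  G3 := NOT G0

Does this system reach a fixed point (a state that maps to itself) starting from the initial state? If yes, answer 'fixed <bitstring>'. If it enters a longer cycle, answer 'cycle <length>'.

Step 0: 1011
Step 1: G0=1(const) G1=NOT G2=NOT 1=0 G2=(1+1>=2)=1 G3=NOT G0=NOT 1=0 -> 1010
Step 2: G0=1(const) G1=NOT G2=NOT 1=0 G2=(0+1>=2)=0 G3=NOT G0=NOT 1=0 -> 1000
Step 3: G0=1(const) G1=NOT G2=NOT 0=1 G2=(0+1>=2)=0 G3=NOT G0=NOT 1=0 -> 1100
Step 4: G0=1(const) G1=NOT G2=NOT 0=1 G2=(0+1>=2)=0 G3=NOT G0=NOT 1=0 -> 1100
Fixed point reached at step 3: 1100

Answer: fixed 1100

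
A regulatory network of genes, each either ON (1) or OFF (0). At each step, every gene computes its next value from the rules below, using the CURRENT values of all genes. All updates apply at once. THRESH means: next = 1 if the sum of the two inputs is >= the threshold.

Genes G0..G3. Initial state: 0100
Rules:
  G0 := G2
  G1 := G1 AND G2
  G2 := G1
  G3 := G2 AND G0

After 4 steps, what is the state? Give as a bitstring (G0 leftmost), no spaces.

Step 1: G0=G2=0 G1=G1&G2=1&0=0 G2=G1=1 G3=G2&G0=0&0=0 -> 0010
Step 2: G0=G2=1 G1=G1&G2=0&1=0 G2=G1=0 G3=G2&G0=1&0=0 -> 1000
Step 3: G0=G2=0 G1=G1&G2=0&0=0 G2=G1=0 G3=G2&G0=0&1=0 -> 0000
Step 4: G0=G2=0 G1=G1&G2=0&0=0 G2=G1=0 G3=G2&G0=0&0=0 -> 0000

0000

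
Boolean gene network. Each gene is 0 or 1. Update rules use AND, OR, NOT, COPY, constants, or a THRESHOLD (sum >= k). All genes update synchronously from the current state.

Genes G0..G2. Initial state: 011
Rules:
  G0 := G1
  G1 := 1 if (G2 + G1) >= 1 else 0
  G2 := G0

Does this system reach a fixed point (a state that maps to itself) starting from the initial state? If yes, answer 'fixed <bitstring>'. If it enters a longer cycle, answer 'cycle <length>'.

Answer: fixed 111

Derivation:
Step 0: 011
Step 1: G0=G1=1 G1=(1+1>=1)=1 G2=G0=0 -> 110
Step 2: G0=G1=1 G1=(0+1>=1)=1 G2=G0=1 -> 111
Step 3: G0=G1=1 G1=(1+1>=1)=1 G2=G0=1 -> 111
Fixed point reached at step 2: 111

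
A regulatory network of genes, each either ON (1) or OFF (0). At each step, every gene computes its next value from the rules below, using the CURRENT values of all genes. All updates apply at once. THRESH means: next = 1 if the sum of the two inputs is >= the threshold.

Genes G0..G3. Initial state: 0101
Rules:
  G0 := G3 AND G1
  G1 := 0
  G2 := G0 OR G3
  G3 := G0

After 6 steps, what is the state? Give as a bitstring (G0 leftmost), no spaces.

Step 1: G0=G3&G1=1&1=1 G1=0(const) G2=G0|G3=0|1=1 G3=G0=0 -> 1010
Step 2: G0=G3&G1=0&0=0 G1=0(const) G2=G0|G3=1|0=1 G3=G0=1 -> 0011
Step 3: G0=G3&G1=1&0=0 G1=0(const) G2=G0|G3=0|1=1 G3=G0=0 -> 0010
Step 4: G0=G3&G1=0&0=0 G1=0(const) G2=G0|G3=0|0=0 G3=G0=0 -> 0000
Step 5: G0=G3&G1=0&0=0 G1=0(const) G2=G0|G3=0|0=0 G3=G0=0 -> 0000
Step 6: G0=G3&G1=0&0=0 G1=0(const) G2=G0|G3=0|0=0 G3=G0=0 -> 0000

0000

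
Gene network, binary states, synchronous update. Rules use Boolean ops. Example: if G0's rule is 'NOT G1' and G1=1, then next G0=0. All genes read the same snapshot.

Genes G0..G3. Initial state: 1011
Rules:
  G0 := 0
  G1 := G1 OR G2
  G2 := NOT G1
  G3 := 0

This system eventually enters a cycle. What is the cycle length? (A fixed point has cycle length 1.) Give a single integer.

Step 0: 1011
Step 1: G0=0(const) G1=G1|G2=0|1=1 G2=NOT G1=NOT 0=1 G3=0(const) -> 0110
Step 2: G0=0(const) G1=G1|G2=1|1=1 G2=NOT G1=NOT 1=0 G3=0(const) -> 0100
Step 3: G0=0(const) G1=G1|G2=1|0=1 G2=NOT G1=NOT 1=0 G3=0(const) -> 0100
State from step 3 equals state from step 2 -> cycle length 1

Answer: 1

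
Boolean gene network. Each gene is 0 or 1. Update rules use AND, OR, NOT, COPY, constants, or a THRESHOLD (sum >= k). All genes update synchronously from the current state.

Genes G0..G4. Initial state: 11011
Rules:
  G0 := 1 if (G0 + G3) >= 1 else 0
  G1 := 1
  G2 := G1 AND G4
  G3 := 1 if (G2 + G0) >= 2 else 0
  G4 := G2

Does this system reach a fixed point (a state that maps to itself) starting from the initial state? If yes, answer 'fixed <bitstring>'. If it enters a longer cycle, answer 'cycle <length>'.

Step 0: 11011
Step 1: G0=(1+1>=1)=1 G1=1(const) G2=G1&G4=1&1=1 G3=(0+1>=2)=0 G4=G2=0 -> 11100
Step 2: G0=(1+0>=1)=1 G1=1(const) G2=G1&G4=1&0=0 G3=(1+1>=2)=1 G4=G2=1 -> 11011
Cycle of length 2 starting at step 0 -> no fixed point

Answer: cycle 2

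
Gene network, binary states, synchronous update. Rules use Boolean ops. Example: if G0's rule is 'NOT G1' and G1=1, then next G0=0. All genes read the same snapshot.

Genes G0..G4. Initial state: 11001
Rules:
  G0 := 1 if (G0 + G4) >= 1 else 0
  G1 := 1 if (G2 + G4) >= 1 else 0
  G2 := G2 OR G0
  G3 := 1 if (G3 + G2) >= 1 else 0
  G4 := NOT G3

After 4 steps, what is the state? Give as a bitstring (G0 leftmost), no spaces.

Step 1: G0=(1+1>=1)=1 G1=(0+1>=1)=1 G2=G2|G0=0|1=1 G3=(0+0>=1)=0 G4=NOT G3=NOT 0=1 -> 11101
Step 2: G0=(1+1>=1)=1 G1=(1+1>=1)=1 G2=G2|G0=1|1=1 G3=(0+1>=1)=1 G4=NOT G3=NOT 0=1 -> 11111
Step 3: G0=(1+1>=1)=1 G1=(1+1>=1)=1 G2=G2|G0=1|1=1 G3=(1+1>=1)=1 G4=NOT G3=NOT 1=0 -> 11110
Step 4: G0=(1+0>=1)=1 G1=(1+0>=1)=1 G2=G2|G0=1|1=1 G3=(1+1>=1)=1 G4=NOT G3=NOT 1=0 -> 11110

11110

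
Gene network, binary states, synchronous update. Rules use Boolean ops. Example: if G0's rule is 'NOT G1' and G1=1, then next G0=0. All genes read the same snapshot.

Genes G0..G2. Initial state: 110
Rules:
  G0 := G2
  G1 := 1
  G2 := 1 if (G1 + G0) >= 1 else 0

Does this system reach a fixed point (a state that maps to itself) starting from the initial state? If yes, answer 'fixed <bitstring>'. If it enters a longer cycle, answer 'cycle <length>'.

Step 0: 110
Step 1: G0=G2=0 G1=1(const) G2=(1+1>=1)=1 -> 011
Step 2: G0=G2=1 G1=1(const) G2=(1+0>=1)=1 -> 111
Step 3: G0=G2=1 G1=1(const) G2=(1+1>=1)=1 -> 111
Fixed point reached at step 2: 111

Answer: fixed 111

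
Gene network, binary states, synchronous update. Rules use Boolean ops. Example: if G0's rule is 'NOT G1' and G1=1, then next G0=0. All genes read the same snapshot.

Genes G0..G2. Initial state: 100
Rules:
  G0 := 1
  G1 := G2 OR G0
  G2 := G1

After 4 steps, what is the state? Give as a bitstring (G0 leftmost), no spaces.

Step 1: G0=1(const) G1=G2|G0=0|1=1 G2=G1=0 -> 110
Step 2: G0=1(const) G1=G2|G0=0|1=1 G2=G1=1 -> 111
Step 3: G0=1(const) G1=G2|G0=1|1=1 G2=G1=1 -> 111
Step 4: G0=1(const) G1=G2|G0=1|1=1 G2=G1=1 -> 111

111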